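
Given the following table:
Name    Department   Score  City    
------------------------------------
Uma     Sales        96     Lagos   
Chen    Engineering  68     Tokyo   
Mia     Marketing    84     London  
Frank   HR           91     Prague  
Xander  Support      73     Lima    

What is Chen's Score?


Row 2: Chen
Score = 68

ANSWER: 68


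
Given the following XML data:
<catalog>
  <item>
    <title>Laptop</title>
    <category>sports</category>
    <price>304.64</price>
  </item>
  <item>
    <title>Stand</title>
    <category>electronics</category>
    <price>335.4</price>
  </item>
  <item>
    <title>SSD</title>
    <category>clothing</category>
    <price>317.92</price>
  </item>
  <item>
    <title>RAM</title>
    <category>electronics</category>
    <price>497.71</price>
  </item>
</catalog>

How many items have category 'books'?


Scanning <item> elements for <category>books</category>:
Count: 0

ANSWER: 0


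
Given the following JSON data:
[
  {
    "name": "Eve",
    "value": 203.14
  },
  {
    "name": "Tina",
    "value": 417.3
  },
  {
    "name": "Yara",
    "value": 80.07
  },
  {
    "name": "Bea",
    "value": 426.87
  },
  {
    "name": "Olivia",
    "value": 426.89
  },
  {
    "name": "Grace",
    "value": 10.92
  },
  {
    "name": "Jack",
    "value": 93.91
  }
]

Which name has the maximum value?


Comparing values:
  Eve: 203.14
  Tina: 417.3
  Yara: 80.07
  Bea: 426.87
  Olivia: 426.89
  Grace: 10.92
  Jack: 93.91
Maximum: Olivia (426.89)

ANSWER: Olivia


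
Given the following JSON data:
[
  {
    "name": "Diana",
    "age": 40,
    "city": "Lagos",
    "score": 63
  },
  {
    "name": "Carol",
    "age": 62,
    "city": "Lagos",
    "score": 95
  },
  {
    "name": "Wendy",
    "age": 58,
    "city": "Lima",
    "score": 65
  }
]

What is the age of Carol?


Looking up record where name = Carol
Record index: 1
Field 'age' = 62

ANSWER: 62


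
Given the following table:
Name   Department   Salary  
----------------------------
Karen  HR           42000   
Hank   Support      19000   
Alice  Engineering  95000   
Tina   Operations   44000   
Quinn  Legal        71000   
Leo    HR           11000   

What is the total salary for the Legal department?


Legal department members:
  Quinn: 71000
Total = 71000 = 71000

ANSWER: 71000


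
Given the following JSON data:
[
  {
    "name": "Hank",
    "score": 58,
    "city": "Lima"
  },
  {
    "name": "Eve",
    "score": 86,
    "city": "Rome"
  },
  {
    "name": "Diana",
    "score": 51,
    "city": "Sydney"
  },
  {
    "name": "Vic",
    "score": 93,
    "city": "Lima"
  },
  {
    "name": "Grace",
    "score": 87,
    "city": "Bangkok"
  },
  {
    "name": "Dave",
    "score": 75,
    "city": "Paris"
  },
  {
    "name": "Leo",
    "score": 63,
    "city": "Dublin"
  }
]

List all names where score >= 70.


Filtering records where score >= 70:
  Hank (score=58) -> no
  Eve (score=86) -> YES
  Diana (score=51) -> no
  Vic (score=93) -> YES
  Grace (score=87) -> YES
  Dave (score=75) -> YES
  Leo (score=63) -> no


ANSWER: Eve, Vic, Grace, Dave


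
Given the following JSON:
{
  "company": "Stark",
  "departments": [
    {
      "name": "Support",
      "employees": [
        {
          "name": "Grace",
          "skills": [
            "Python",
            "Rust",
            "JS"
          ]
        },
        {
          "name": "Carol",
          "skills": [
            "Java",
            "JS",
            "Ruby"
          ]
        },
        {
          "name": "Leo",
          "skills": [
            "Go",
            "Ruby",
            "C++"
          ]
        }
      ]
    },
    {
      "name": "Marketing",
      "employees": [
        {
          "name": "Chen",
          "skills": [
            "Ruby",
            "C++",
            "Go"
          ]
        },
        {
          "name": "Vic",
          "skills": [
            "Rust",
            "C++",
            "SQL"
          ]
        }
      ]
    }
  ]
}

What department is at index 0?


Path: departments[0].name
Value: Support

ANSWER: Support


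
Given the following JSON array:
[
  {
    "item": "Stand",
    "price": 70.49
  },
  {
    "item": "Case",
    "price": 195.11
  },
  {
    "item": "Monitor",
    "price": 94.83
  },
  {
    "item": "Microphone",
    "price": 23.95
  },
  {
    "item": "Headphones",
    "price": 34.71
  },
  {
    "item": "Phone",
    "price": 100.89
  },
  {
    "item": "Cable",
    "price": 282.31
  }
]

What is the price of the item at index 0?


Array index 0 -> Stand
price = 70.49

ANSWER: 70.49


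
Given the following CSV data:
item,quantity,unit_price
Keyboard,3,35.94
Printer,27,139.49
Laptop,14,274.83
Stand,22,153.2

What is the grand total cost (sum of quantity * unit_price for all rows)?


Computing row totals:
  Keyboard: 3 * 35.94 = 107.82
  Printer: 27 * 139.49 = 3766.23
  Laptop: 14 * 274.83 = 3847.62
  Stand: 22 * 153.2 = 3370.4
Grand total = 107.82 + 3766.23 + 3847.62 + 3370.4 = 11092.07

ANSWER: 11092.07


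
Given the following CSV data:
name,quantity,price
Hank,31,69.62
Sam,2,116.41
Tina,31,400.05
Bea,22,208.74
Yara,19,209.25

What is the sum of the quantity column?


Values in 'quantity' column:
  Row 1: 31
  Row 2: 2
  Row 3: 31
  Row 4: 22
  Row 5: 19
Sum = 31 + 2 + 31 + 22 + 19 = 105

ANSWER: 105


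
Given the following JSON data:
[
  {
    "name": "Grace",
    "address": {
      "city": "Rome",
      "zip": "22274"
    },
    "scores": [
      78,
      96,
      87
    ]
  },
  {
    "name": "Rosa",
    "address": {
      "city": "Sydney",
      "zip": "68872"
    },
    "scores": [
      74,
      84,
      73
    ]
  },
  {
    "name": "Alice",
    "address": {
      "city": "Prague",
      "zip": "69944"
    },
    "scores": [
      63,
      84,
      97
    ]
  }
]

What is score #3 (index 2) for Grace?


Path: records[0].scores[2]
Value: 87

ANSWER: 87


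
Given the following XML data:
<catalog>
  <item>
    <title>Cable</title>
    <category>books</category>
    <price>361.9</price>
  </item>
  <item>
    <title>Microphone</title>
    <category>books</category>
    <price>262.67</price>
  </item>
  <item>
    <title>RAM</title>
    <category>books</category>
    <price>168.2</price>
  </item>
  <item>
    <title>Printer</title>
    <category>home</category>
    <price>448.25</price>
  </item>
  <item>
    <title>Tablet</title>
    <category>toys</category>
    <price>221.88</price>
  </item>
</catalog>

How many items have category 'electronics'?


Scanning <item> elements for <category>electronics</category>:
Count: 0

ANSWER: 0


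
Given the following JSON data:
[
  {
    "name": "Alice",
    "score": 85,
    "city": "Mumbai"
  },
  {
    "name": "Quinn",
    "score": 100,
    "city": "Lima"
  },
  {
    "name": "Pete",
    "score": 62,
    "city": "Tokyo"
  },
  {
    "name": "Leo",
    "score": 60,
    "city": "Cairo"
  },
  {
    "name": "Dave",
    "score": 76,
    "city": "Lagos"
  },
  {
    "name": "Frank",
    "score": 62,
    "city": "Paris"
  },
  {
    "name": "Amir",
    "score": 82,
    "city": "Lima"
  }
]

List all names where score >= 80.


Filtering records where score >= 80:
  Alice (score=85) -> YES
  Quinn (score=100) -> YES
  Pete (score=62) -> no
  Leo (score=60) -> no
  Dave (score=76) -> no
  Frank (score=62) -> no
  Amir (score=82) -> YES


ANSWER: Alice, Quinn, Amir


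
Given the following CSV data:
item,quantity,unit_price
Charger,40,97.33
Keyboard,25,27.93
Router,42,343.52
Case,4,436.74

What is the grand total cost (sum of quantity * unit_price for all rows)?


Computing row totals:
  Charger: 40 * 97.33 = 3893.2
  Keyboard: 25 * 27.93 = 698.25
  Router: 42 * 343.52 = 14427.84
  Case: 4 * 436.74 = 1746.96
Grand total = 3893.2 + 698.25 + 14427.84 + 1746.96 = 20766.25

ANSWER: 20766.25


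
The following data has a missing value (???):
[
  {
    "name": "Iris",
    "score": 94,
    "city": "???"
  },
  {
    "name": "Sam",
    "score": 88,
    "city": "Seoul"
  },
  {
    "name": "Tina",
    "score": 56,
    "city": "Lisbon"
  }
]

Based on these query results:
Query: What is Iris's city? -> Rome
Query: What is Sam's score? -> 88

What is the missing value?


The missing value is Iris's city
From query: Iris's city = Rome

ANSWER: Rome


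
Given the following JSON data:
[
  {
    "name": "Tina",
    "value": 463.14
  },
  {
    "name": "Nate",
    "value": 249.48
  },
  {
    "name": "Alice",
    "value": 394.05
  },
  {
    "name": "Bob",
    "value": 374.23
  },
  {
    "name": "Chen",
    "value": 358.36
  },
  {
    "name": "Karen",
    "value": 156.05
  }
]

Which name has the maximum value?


Comparing values:
  Tina: 463.14
  Nate: 249.48
  Alice: 394.05
  Bob: 374.23
  Chen: 358.36
  Karen: 156.05
Maximum: Tina (463.14)

ANSWER: Tina


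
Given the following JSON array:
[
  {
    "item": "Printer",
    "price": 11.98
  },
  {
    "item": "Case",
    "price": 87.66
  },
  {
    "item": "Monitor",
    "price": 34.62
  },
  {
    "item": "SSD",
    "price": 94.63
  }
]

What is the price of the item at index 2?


Array index 2 -> Monitor
price = 34.62

ANSWER: 34.62


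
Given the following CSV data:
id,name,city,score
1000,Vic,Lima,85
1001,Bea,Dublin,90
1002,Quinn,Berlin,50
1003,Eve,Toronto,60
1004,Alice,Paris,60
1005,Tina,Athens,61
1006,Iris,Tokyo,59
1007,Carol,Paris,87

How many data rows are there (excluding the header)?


Counting rows (excluding header):
Header: id,name,city,score
Data rows: 8

ANSWER: 8


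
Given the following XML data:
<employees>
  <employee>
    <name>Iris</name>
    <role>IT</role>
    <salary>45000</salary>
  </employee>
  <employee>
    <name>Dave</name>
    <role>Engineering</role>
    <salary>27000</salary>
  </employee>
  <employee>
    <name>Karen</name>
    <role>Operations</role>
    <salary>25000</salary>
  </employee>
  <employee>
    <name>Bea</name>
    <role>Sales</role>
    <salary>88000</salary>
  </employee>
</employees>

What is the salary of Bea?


Searching for <employee> with <name>Bea</name>
Found at position 4
<salary>88000</salary>

ANSWER: 88000


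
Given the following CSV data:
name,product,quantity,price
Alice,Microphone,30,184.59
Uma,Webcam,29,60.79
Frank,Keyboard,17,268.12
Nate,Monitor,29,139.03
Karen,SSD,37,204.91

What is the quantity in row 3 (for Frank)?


Row 3: Frank
Column 'quantity' = 17

ANSWER: 17


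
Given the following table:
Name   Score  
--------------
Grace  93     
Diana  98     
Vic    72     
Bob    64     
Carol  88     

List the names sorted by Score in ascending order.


Sorting by Score (ascending):
  Bob: 64
  Vic: 72
  Carol: 88
  Grace: 93
  Diana: 98


ANSWER: Bob, Vic, Carol, Grace, Diana


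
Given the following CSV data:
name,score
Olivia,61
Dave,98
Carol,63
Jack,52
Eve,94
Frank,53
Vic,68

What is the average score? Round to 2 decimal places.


Scores: 61, 98, 63, 52, 94, 53, 68
Sum = 489
Count = 7
Average = 489 / 7 = 69.86

ANSWER: 69.86


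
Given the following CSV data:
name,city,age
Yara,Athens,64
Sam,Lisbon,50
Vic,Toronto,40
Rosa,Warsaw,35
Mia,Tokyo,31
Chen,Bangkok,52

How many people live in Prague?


Scanning city column for 'Prague':
Total matches: 0

ANSWER: 0


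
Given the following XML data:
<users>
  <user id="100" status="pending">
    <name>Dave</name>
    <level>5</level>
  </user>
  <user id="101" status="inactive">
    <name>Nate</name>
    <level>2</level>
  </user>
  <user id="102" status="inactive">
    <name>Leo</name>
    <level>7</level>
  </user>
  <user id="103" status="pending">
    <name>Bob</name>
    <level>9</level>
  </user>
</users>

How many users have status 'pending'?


Counting users with status='pending':
  Dave (id=100) -> MATCH
  Bob (id=103) -> MATCH
Count: 2

ANSWER: 2


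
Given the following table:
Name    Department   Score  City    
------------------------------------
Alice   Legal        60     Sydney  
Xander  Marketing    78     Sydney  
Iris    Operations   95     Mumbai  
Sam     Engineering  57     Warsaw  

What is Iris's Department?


Row 3: Iris
Department = Operations

ANSWER: Operations


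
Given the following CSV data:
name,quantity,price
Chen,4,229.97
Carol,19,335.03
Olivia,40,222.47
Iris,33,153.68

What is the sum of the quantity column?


Values in 'quantity' column:
  Row 1: 4
  Row 2: 19
  Row 3: 40
  Row 4: 33
Sum = 4 + 19 + 40 + 33 = 96

ANSWER: 96


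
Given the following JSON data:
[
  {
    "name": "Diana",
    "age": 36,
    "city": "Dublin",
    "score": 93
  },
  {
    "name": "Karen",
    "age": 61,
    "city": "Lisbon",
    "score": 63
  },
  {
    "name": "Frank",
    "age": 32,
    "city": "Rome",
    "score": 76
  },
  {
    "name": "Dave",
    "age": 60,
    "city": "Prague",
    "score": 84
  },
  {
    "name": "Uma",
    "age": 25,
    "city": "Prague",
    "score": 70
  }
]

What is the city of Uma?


Looking up record where name = Uma
Record index: 4
Field 'city' = Prague

ANSWER: Prague


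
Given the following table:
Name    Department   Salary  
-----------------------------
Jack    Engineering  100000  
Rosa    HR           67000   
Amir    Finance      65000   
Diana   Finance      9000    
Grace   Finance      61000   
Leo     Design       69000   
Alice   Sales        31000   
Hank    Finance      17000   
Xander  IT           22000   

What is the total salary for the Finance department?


Finance department members:
  Amir: 65000
  Diana: 9000
  Grace: 61000
  Hank: 17000
Total = 65000 + 9000 + 61000 + 17000 = 152000

ANSWER: 152000


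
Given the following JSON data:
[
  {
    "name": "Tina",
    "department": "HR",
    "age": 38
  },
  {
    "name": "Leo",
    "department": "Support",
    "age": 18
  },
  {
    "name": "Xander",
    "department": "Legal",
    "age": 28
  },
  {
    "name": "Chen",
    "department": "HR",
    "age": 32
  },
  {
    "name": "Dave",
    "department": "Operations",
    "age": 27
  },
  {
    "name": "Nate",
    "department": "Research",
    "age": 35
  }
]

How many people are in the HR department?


Scanning records for department = HR
  Record 0: Tina
  Record 3: Chen
Count: 2

ANSWER: 2


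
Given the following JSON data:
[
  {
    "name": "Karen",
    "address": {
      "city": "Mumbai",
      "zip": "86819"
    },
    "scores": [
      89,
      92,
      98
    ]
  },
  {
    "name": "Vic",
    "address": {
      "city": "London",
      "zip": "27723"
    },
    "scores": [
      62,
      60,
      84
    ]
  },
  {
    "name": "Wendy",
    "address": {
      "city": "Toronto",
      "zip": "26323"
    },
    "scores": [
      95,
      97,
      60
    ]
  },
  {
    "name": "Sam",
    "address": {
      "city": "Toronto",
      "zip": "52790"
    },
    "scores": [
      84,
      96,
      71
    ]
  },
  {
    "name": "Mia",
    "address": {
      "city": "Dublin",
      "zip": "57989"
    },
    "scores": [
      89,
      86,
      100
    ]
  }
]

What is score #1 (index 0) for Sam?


Path: records[3].scores[0]
Value: 84

ANSWER: 84


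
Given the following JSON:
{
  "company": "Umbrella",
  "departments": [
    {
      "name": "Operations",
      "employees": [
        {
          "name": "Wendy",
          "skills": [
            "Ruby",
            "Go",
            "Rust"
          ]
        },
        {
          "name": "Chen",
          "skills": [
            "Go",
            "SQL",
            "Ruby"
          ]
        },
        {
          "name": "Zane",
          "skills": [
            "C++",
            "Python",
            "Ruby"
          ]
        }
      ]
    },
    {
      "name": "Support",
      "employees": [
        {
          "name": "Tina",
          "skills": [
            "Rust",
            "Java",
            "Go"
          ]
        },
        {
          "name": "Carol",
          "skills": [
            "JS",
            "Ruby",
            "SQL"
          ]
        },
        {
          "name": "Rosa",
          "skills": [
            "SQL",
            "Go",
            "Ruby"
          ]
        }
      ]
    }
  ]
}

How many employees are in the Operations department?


Path: departments[0].employees
Count: 3

ANSWER: 3


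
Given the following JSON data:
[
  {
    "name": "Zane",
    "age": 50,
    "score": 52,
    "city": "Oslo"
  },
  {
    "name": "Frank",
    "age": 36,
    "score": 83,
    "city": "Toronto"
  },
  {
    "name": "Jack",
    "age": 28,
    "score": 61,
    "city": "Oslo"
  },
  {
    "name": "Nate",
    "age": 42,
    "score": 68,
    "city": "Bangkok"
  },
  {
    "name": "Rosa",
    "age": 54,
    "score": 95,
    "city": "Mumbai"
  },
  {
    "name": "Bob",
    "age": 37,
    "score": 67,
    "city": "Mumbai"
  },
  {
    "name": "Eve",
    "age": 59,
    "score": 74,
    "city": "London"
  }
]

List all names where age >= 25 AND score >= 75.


Checking both conditions:
  Zane (age=50, score=52) -> no
  Frank (age=36, score=83) -> YES
  Jack (age=28, score=61) -> no
  Nate (age=42, score=68) -> no
  Rosa (age=54, score=95) -> YES
  Bob (age=37, score=67) -> no
  Eve (age=59, score=74) -> no


ANSWER: Frank, Rosa


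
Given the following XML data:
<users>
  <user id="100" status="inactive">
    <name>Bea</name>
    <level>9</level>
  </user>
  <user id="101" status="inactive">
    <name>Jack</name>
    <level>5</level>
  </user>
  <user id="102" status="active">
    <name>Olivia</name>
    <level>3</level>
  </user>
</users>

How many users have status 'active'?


Counting users with status='active':
  Olivia (id=102) -> MATCH
Count: 1

ANSWER: 1


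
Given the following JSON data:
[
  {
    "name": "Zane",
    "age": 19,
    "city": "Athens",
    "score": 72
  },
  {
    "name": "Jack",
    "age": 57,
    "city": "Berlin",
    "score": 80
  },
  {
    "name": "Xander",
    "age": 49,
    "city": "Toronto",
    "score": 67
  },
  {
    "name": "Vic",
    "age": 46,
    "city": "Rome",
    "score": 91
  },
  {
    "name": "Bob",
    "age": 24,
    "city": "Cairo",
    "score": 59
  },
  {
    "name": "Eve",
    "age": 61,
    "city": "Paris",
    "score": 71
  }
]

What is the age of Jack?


Looking up record where name = Jack
Record index: 1
Field 'age' = 57

ANSWER: 57


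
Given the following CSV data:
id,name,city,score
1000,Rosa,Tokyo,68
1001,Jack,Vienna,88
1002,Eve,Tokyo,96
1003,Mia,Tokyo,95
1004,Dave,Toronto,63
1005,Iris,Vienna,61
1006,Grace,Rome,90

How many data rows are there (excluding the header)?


Counting rows (excluding header):
Header: id,name,city,score
Data rows: 7

ANSWER: 7


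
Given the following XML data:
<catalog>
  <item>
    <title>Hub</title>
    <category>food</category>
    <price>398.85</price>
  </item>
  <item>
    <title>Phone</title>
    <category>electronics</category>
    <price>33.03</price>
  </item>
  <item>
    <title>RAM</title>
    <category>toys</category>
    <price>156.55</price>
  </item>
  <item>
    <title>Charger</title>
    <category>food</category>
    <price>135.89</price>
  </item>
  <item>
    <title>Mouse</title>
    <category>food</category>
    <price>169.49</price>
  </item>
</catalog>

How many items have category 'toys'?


Scanning <item> elements for <category>toys</category>:
  Item 3: RAM -> MATCH
Count: 1

ANSWER: 1


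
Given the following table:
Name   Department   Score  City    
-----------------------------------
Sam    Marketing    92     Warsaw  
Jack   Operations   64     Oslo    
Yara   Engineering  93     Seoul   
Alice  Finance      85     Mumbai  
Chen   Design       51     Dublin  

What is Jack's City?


Row 2: Jack
City = Oslo

ANSWER: Oslo


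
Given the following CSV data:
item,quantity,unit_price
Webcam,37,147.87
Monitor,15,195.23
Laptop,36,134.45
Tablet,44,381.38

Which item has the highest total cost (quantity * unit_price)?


Computing row totals:
  Webcam: 5471.19
  Monitor: 2928.45
  Laptop: 4840.2
  Tablet: 16780.72
Maximum: Tablet (16780.72)

ANSWER: Tablet


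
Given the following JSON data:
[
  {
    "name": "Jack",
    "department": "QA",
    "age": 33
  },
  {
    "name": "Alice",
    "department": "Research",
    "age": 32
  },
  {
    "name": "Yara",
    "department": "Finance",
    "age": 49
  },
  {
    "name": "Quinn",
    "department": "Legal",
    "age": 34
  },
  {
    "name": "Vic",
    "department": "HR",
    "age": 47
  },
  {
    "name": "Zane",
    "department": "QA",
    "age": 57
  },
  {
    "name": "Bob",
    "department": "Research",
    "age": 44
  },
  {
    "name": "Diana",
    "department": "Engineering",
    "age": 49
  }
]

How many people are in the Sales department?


Scanning records for department = Sales
  No matches found
Count: 0

ANSWER: 0


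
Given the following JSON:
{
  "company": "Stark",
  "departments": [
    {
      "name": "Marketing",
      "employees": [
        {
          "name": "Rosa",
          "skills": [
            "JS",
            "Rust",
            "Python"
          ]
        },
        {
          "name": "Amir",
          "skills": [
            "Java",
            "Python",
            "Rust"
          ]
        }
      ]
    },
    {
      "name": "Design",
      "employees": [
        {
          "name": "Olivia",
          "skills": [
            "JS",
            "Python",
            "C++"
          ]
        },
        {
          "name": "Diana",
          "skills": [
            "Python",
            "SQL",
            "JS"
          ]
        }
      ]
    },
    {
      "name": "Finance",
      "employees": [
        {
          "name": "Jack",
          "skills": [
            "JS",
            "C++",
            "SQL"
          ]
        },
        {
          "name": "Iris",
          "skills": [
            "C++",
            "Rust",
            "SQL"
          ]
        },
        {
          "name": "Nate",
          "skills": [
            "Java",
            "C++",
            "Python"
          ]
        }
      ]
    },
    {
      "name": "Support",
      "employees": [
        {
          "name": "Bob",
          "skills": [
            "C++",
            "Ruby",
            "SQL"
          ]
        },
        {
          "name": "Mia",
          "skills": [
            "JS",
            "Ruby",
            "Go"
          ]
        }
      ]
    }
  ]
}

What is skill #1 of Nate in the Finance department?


Path: departments[2].employees[2].skills[0]
Value: Java

ANSWER: Java


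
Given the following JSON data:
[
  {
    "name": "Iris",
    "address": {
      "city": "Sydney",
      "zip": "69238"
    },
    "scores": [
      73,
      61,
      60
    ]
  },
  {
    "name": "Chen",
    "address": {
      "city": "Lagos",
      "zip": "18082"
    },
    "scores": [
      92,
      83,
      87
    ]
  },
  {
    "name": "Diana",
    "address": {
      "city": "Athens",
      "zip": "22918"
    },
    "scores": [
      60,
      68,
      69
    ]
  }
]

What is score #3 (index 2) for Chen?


Path: records[1].scores[2]
Value: 87

ANSWER: 87


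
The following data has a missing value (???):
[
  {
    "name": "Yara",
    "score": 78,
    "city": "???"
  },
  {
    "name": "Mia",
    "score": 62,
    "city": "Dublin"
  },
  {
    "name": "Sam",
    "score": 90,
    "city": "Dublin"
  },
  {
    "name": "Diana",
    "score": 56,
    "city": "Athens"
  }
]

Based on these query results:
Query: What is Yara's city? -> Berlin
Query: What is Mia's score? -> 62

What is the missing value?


The missing value is Yara's city
From query: Yara's city = Berlin

ANSWER: Berlin


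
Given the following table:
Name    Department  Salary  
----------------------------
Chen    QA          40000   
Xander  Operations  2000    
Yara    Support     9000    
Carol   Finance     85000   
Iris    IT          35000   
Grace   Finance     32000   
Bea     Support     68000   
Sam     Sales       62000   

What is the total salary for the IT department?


IT department members:
  Iris: 35000
Total = 35000 = 35000

ANSWER: 35000


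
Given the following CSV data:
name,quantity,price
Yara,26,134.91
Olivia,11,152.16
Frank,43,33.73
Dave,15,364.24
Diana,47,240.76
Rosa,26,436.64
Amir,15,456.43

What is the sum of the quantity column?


Values in 'quantity' column:
  Row 1: 26
  Row 2: 11
  Row 3: 43
  Row 4: 15
  Row 5: 47
  Row 6: 26
  Row 7: 15
Sum = 26 + 11 + 43 + 15 + 47 + 26 + 15 = 183

ANSWER: 183


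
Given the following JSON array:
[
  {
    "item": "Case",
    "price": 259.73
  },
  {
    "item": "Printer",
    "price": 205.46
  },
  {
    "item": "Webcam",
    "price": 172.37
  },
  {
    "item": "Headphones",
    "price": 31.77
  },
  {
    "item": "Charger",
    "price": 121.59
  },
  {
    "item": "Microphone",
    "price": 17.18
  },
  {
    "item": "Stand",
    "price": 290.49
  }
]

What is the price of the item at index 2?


Array index 2 -> Webcam
price = 172.37

ANSWER: 172.37


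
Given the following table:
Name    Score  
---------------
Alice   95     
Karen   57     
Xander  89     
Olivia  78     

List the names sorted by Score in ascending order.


Sorting by Score (ascending):
  Karen: 57
  Olivia: 78
  Xander: 89
  Alice: 95


ANSWER: Karen, Olivia, Xander, Alice


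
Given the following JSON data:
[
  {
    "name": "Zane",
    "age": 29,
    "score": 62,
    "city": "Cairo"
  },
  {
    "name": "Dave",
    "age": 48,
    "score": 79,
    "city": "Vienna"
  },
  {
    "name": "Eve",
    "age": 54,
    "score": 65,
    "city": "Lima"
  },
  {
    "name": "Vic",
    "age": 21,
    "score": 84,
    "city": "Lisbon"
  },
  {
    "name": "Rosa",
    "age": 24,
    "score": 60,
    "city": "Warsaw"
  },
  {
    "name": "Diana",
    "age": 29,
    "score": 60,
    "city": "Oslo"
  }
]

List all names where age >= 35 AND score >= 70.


Checking both conditions:
  Zane (age=29, score=62) -> no
  Dave (age=48, score=79) -> YES
  Eve (age=54, score=65) -> no
  Vic (age=21, score=84) -> no
  Rosa (age=24, score=60) -> no
  Diana (age=29, score=60) -> no


ANSWER: Dave


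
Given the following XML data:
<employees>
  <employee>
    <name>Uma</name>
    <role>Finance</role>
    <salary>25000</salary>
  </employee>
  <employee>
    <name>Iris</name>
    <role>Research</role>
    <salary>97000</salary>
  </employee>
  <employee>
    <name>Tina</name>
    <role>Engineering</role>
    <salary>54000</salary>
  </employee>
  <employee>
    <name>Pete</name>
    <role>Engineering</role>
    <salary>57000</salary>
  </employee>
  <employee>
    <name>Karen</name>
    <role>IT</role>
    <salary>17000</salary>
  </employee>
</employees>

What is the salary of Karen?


Searching for <employee> with <name>Karen</name>
Found at position 5
<salary>17000</salary>

ANSWER: 17000


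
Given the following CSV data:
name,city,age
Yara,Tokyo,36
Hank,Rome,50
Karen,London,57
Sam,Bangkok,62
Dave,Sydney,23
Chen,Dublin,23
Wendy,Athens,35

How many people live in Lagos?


Scanning city column for 'Lagos':
Total matches: 0

ANSWER: 0


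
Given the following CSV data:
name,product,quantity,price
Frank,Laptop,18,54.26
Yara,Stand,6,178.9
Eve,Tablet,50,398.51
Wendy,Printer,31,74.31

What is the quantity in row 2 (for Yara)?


Row 2: Yara
Column 'quantity' = 6

ANSWER: 6


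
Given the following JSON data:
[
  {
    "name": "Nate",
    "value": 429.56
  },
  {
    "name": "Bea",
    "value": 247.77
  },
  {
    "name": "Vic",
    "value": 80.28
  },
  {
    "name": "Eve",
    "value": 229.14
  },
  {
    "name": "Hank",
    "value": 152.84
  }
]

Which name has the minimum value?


Comparing values:
  Nate: 429.56
  Bea: 247.77
  Vic: 80.28
  Eve: 229.14
  Hank: 152.84
Minimum: Vic (80.28)

ANSWER: Vic


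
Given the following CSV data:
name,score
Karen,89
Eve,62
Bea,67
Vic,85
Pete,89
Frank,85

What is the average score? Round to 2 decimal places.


Scores: 89, 62, 67, 85, 89, 85
Sum = 477
Count = 6
Average = 477 / 6 = 79.50

ANSWER: 79.50


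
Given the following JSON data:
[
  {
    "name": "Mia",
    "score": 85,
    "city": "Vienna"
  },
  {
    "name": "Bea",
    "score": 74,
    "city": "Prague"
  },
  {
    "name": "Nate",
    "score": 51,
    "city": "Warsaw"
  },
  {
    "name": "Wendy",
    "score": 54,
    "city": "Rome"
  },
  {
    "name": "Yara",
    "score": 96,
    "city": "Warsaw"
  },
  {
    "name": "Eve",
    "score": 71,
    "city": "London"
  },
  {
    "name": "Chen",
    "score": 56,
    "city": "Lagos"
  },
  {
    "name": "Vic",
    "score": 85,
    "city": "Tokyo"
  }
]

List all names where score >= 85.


Filtering records where score >= 85:
  Mia (score=85) -> YES
  Bea (score=74) -> no
  Nate (score=51) -> no
  Wendy (score=54) -> no
  Yara (score=96) -> YES
  Eve (score=71) -> no
  Chen (score=56) -> no
  Vic (score=85) -> YES


ANSWER: Mia, Yara, Vic


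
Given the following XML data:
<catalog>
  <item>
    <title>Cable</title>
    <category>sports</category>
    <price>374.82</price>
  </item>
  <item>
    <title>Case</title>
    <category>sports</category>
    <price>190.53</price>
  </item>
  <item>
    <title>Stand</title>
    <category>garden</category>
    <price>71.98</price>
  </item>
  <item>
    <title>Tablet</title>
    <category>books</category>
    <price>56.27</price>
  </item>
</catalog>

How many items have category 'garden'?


Scanning <item> elements for <category>garden</category>:
  Item 3: Stand -> MATCH
Count: 1

ANSWER: 1


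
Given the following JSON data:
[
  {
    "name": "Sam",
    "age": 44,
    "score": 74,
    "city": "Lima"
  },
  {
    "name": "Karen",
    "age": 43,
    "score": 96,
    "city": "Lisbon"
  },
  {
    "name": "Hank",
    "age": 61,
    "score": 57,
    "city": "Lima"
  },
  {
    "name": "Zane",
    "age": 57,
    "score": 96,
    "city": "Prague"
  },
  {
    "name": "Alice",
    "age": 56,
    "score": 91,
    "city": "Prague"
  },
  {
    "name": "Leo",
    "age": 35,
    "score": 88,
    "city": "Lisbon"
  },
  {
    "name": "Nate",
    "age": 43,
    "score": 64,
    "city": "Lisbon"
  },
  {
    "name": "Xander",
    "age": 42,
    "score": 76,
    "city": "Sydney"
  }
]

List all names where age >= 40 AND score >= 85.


Checking both conditions:
  Sam (age=44, score=74) -> no
  Karen (age=43, score=96) -> YES
  Hank (age=61, score=57) -> no
  Zane (age=57, score=96) -> YES
  Alice (age=56, score=91) -> YES
  Leo (age=35, score=88) -> no
  Nate (age=43, score=64) -> no
  Xander (age=42, score=76) -> no


ANSWER: Karen, Zane, Alice


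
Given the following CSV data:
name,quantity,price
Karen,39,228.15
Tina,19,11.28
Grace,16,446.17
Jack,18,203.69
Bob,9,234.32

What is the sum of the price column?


Values in 'price' column:
  Row 1: 228.15
  Row 2: 11.28
  Row 3: 446.17
  Row 4: 203.69
  Row 5: 234.32
Sum = 228.15 + 11.28 + 446.17 + 203.69 + 234.32 = 1123.61

ANSWER: 1123.61


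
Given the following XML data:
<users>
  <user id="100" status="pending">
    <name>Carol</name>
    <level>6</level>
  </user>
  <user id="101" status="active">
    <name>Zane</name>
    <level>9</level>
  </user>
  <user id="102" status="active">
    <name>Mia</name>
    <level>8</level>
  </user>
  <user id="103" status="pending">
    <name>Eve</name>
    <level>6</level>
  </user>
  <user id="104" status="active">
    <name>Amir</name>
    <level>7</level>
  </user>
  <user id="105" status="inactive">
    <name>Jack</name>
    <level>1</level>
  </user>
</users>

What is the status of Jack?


Finding user with name = Jack
user id="105" status="inactive"

ANSWER: inactive


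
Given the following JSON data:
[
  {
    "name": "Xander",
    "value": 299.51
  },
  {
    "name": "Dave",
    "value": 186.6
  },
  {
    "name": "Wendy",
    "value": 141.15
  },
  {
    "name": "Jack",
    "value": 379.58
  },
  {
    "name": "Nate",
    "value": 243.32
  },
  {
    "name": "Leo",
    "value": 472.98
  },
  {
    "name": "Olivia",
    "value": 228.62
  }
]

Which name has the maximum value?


Comparing values:
  Xander: 299.51
  Dave: 186.6
  Wendy: 141.15
  Jack: 379.58
  Nate: 243.32
  Leo: 472.98
  Olivia: 228.62
Maximum: Leo (472.98)

ANSWER: Leo


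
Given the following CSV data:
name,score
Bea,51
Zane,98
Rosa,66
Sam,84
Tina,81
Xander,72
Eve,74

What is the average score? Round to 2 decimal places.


Scores: 51, 98, 66, 84, 81, 72, 74
Sum = 526
Count = 7
Average = 526 / 7 = 75.14

ANSWER: 75.14


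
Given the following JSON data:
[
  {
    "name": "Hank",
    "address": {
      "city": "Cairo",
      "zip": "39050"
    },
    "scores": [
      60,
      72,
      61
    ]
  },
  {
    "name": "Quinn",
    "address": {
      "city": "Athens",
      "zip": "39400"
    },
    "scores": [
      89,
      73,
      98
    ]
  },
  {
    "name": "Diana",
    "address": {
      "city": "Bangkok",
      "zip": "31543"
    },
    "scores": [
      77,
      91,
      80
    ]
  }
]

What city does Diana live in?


Path: records[2].address.city
Value: Bangkok

ANSWER: Bangkok


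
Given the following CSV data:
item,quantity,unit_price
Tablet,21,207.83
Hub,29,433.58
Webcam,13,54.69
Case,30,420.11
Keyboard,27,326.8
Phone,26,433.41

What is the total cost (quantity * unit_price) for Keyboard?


Row: Keyboard
quantity = 27
unit_price = 326.8
total = 27 * 326.8 = 8823.6

ANSWER: 8823.6


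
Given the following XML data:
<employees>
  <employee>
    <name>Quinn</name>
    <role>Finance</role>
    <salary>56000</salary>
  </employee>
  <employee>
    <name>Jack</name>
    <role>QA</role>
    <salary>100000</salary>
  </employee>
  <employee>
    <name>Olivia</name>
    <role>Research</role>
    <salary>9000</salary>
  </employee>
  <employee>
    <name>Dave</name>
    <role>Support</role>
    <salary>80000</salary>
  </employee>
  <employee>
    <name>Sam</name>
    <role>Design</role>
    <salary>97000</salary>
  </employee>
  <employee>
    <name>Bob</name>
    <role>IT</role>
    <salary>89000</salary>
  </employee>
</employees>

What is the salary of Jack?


Searching for <employee> with <name>Jack</name>
Found at position 2
<salary>100000</salary>

ANSWER: 100000


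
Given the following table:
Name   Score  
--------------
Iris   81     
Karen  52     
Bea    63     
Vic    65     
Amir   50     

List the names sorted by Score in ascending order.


Sorting by Score (ascending):
  Amir: 50
  Karen: 52
  Bea: 63
  Vic: 65
  Iris: 81


ANSWER: Amir, Karen, Bea, Vic, Iris


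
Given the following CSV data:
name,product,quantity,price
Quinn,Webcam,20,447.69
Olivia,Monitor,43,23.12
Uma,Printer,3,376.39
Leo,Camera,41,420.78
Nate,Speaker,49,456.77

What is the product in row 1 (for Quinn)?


Row 1: Quinn
Column 'product' = Webcam

ANSWER: Webcam


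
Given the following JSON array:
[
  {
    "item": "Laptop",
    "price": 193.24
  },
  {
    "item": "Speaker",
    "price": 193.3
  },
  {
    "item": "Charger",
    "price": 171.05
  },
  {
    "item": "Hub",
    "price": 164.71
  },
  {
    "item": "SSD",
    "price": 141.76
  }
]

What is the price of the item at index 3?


Array index 3 -> Hub
price = 164.71

ANSWER: 164.71


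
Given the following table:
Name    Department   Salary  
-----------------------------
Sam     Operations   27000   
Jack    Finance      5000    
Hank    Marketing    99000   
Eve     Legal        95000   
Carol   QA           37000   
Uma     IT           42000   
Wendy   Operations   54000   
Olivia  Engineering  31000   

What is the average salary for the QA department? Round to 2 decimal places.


QA department members:
  Carol: 37000
Sum = 37000
Count = 1
Average = 37000 / 1 = 37000.00

ANSWER: 37000.00


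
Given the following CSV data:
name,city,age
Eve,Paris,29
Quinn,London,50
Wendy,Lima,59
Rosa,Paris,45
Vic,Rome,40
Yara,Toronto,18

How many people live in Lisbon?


Scanning city column for 'Lisbon':
Total matches: 0

ANSWER: 0


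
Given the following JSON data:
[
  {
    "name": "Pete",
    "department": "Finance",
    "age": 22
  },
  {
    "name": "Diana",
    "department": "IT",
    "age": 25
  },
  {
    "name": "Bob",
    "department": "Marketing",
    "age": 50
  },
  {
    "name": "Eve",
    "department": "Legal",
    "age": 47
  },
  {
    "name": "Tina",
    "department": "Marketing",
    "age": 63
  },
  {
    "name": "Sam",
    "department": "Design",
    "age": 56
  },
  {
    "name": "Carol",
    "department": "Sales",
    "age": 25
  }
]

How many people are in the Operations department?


Scanning records for department = Operations
  No matches found
Count: 0

ANSWER: 0


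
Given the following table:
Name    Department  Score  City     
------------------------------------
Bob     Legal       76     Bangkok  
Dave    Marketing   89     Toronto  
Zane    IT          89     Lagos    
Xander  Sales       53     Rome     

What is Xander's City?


Row 4: Xander
City = Rome

ANSWER: Rome


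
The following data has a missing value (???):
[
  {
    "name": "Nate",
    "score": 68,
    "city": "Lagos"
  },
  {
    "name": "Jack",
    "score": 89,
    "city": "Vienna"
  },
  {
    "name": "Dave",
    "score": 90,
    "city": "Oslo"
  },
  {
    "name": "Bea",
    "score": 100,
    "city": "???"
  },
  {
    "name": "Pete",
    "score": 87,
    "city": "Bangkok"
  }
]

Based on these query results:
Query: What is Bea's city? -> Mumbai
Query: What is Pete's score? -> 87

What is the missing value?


The missing value is Bea's city
From query: Bea's city = Mumbai

ANSWER: Mumbai


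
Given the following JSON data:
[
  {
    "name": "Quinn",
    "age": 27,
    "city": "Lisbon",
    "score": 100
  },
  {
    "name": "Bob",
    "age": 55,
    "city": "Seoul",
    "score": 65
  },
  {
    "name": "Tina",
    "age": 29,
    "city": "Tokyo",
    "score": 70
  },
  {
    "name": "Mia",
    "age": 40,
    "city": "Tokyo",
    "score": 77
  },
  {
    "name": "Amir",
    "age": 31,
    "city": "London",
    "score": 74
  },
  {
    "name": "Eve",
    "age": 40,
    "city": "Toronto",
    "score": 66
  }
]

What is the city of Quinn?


Looking up record where name = Quinn
Record index: 0
Field 'city' = Lisbon

ANSWER: Lisbon


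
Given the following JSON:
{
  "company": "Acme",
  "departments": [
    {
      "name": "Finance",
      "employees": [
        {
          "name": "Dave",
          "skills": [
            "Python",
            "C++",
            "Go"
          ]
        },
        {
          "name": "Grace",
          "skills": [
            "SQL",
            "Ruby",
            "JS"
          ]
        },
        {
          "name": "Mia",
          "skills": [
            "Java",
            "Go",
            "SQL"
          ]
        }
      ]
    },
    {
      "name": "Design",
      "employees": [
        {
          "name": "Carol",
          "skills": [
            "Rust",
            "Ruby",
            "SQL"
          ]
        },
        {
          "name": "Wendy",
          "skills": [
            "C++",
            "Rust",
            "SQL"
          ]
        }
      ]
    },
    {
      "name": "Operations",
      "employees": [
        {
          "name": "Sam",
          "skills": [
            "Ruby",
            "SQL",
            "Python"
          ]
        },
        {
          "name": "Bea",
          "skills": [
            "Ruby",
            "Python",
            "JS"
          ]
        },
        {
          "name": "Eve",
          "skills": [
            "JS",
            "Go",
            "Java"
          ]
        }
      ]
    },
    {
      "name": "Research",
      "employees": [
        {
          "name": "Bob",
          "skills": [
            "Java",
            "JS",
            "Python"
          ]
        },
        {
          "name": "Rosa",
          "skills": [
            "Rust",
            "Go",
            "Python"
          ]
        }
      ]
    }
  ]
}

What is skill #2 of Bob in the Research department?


Path: departments[3].employees[0].skills[1]
Value: JS

ANSWER: JS


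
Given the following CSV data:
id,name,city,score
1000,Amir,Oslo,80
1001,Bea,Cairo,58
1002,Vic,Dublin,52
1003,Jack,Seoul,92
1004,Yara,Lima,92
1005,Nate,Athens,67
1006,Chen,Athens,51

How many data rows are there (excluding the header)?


Counting rows (excluding header):
Header: id,name,city,score
Data rows: 7

ANSWER: 7


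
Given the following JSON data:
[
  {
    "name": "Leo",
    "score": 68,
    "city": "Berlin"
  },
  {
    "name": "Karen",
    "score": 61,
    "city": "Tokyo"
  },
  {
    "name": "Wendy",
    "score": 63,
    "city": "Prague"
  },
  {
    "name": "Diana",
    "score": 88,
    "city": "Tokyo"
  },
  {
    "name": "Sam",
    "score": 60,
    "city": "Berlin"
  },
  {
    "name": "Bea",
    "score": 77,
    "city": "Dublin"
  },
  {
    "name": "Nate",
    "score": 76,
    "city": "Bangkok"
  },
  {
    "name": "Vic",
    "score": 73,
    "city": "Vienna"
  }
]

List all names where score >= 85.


Filtering records where score >= 85:
  Leo (score=68) -> no
  Karen (score=61) -> no
  Wendy (score=63) -> no
  Diana (score=88) -> YES
  Sam (score=60) -> no
  Bea (score=77) -> no
  Nate (score=76) -> no
  Vic (score=73) -> no


ANSWER: Diana
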